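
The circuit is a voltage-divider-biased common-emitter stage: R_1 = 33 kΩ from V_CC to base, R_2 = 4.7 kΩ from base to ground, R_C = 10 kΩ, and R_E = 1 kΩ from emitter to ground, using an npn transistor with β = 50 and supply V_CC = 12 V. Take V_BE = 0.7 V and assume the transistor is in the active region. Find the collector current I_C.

I_C ≈ 0.72 mA

Thevenize the base divider: V_Th = V_CC·R_2/(R_1+R_2) = 12×4.7/37.7 = 1.5 V, R_Th = R_1‖R_2 = 4.11 kΩ.
Base-emitter loop: V_Th = I_B·R_Th + V_BE + (β+1)I_B·R_E, so I_B = (1.5 − 0.7) / (4.11 + 51×1) = 0.0144 mA.
I_C = β·I_B = 50×0.0144 = 0.722 mA, and I_E = (β+1)I_B = 0.737 mA.
V_CE = V_CC − I_C·R_C − I_E·R_E = 12 − 0.722×10 − 0.737×1 = 4.04 V.
V_CE = 4.04 V > 0.2 V confirms active-region operation.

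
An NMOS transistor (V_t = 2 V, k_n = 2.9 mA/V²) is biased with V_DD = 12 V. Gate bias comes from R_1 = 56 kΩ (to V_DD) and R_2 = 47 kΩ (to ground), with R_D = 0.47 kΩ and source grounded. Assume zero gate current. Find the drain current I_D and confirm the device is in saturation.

V_G = V_DD·R_2/(R_1+R_2) = 12×47/103 = 5.48 V. With the source grounded, V_GS = V_G = 5.48 V.
Assume saturation: I_D = (k_n/2)(V_GS − V_t)² = (2.9/2)×(5.48 − 2)² = 1.45×3.48² = 17.5 mA.
V_DS = V_DD − I_D·R_D = 12 − 17.5×0.47 = 3.77 V.
Saturation requires V_DS ≥ V_GS − V_t = 3.48 V; 3.77 ≥ 3.48 ✓.

I_D ≈ 18 mA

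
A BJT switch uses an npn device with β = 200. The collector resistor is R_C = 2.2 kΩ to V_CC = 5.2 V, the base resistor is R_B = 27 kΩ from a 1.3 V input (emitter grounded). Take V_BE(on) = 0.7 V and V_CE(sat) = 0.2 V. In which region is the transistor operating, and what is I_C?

saturation; I_C ≈ 2.3 mA

Assume active: I_B = (1.3 − 0.7)/27 = 0.0222 mA, giving I_C = β·I_B = 4.44 mA.
But then V_CE = 5.2 − 4.44×2.2 = -4.58 V < V_CE(sat) = 0.2 V — impossible in the active region.
So the transistor is saturated. With V_CE = 0.2 V, I_C = (V_CC − 0.2)/R_C = 5/2.2 = 2.27 mA.
Check: β·I_B = 4.44 mA > I_C = 2.27 mA, confirming saturation.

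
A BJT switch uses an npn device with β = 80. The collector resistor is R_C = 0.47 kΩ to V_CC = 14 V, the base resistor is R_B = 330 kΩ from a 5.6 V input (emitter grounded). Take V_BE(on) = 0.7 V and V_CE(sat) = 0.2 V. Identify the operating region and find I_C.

Assume active. Base-emitter loop: I_B = (V_BB − V_BE)/R_B = (5.6 − 0.7)/330 = 0.0148 mA.
I_C = β·I_B = 80×0.0148 = 1.19 mA.
V_CE = V_CC − I_C·R_C = 14 − 1.19×0.47 = 13.4 V > V_CE(sat), so the active-region assumption holds.

active; I_C ≈ 1.2 mA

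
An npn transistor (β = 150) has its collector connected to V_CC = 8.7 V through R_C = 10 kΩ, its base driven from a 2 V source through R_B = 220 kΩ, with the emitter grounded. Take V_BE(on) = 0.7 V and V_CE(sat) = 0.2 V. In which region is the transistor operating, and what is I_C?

Assume active: I_B = (2 − 0.7)/220 = 0.00591 mA, giving I_C = β·I_B = 0.886 mA.
But then V_CE = 8.7 − 0.886×10 = -0.164 V < V_CE(sat) = 0.2 V — impossible in the active region.
So the transistor is saturated. With V_CE = 0.2 V, I_C = (V_CC − 0.2)/R_C = 8.5/10 = 0.85 mA.
Check: β·I_B = 0.886 mA > I_C = 0.85 mA, confirming saturation.

saturation; I_C ≈ 0.85 mA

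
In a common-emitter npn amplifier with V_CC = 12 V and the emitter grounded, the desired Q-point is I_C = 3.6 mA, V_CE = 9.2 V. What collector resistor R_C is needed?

R_C ≈ 0.78 kΩ

Collector loop: V_CC = I_C·R_C + V_CE.
R_C = (V_CC − V_CE)/I_C = (12 − 9.2)/3.6 = 0.778 kΩ.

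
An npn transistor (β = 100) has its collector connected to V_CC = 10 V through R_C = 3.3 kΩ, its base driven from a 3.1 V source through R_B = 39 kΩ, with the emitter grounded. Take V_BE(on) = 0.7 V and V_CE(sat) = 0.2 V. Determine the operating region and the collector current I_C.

saturation; I_C ≈ 3 mA

Assume active: I_B = (3.1 − 0.7)/39 = 0.0615 mA, giving I_C = β·I_B = 6.15 mA.
But then V_CE = 10 − 6.15×3.3 = -10.3 V < V_CE(sat) = 0.2 V — impossible in the active region.
So the transistor is saturated. With V_CE = 0.2 V, I_C = (V_CC − 0.2)/R_C = 9.8/3.3 = 2.97 mA.
Check: β·I_B = 6.15 mA > I_C = 2.97 mA, confirming saturation.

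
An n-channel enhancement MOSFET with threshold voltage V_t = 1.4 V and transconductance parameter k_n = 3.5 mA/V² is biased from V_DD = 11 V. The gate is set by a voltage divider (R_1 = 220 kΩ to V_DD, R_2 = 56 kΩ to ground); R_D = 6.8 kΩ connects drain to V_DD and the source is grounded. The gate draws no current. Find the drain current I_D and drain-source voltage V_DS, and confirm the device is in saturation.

I_D ≈ 1.2 mA, V_DS ≈ 2.8 V

V_G = V_DD·R_2/(R_1+R_2) = 11×56/276 = 2.23 V. With the source grounded, V_GS = V_G = 2.23 V.
Assume saturation: I_D = (k_n/2)(V_GS − V_t)² = (3.5/2)×(2.23 − 1.4)² = 1.75×0.832² = 1.21 mA.
V_DS = V_DD − I_D·R_D = 11 − 1.21×6.8 = 2.76 V.
Saturation requires V_DS ≥ V_GS − V_t = 0.832 V; 2.76 ≥ 0.832 ✓.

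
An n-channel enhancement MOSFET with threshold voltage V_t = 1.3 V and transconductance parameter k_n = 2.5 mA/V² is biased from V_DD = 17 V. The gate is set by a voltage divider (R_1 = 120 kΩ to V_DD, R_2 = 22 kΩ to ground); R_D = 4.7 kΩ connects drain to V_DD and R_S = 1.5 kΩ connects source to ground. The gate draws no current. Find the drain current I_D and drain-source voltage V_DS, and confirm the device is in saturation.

I_D ≈ 0.48 mA, V_DS ≈ 14 V

V_G = V_DD·R_2/(R_1+R_2) = 17×22/142 = 2.63 V.
Assume saturation: I_D = (k_n/2)(V_GS − V_t)² with V_GS = V_G − I_D·R_S = 2.63 − 1.5·I_D.
Substituting gives 2.81·I_D² − 6·I_D + 2.22 = 0, with roots I_D = 0.477 or 1.66 mA.
The root I_D = 1.66 mA gives V_GS = 0.149 V ≤ V_t, so take I_D = 0.477 mA.
Then V_GS = 1.92 V and V_DS = V_DD − I_D(R_D+R_S) = 17 − 0.477×6.2 = 14 V.
Saturation requires V_DS ≥ V_GS − V_t = 0.618 V; 14 ≥ 0.618 ✓.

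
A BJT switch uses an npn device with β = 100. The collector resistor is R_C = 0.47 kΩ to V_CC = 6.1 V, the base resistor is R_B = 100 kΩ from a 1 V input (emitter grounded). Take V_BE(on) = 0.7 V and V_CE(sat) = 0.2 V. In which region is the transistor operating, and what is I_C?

active; I_C ≈ 0.3 mA

Assume active. Base-emitter loop: I_B = (V_BB − V_BE)/R_B = (1 − 0.7)/100 = 0.003 mA.
I_C = β·I_B = 100×0.003 = 0.3 mA.
V_CE = V_CC − I_C·R_C = 6.1 − 0.3×0.47 = 5.96 V > V_CE(sat), so the active-region assumption holds.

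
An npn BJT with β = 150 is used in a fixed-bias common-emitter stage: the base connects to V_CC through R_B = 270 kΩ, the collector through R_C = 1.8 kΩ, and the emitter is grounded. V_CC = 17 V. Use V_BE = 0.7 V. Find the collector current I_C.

I_C ≈ 9.1 mA

Base loop: V_CC = I_B·R_B + V_BE, so I_B = (17 − 0.7)/270 kΩ = 0.0604 mA.
In the active region I_C = β·I_B = 150 × 0.0604 = 9.06 mA.
Collector loop: V_CE = V_CC − I_C·R_C = 17 − 9.06×1.8 = 0.7 V.
Since V_CE = 0.7 V > V_CE(sat) ≈ 0.2 V, the transistor is in the active region as assumed.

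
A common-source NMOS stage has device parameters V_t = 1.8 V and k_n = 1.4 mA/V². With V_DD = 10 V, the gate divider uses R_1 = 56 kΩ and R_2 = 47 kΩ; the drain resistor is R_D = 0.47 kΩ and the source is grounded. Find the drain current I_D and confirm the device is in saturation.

V_G = V_DD·R_2/(R_1+R_2) = 10×47/103 = 4.56 V. With the source grounded, V_GS = V_G = 4.56 V.
Assume saturation: I_D = (k_n/2)(V_GS − V_t)² = (1.4/2)×(4.56 − 1.8)² = 0.7×2.76² = 5.34 mA.
V_DS = V_DD − I_D·R_D = 10 − 5.34×0.47 = 7.49 V.
Saturation requires V_DS ≥ V_GS − V_t = 2.76 V; 7.49 ≥ 2.76 ✓.

I_D ≈ 5.3 mA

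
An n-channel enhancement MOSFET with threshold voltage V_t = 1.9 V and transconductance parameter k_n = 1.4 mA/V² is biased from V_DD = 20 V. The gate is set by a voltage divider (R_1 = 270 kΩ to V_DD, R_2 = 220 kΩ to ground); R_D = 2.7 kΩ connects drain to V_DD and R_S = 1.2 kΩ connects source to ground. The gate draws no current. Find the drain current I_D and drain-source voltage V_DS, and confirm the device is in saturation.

V_G = V_DD·R_2/(R_1+R_2) = 20×220/490 = 8.98 V.
Assume saturation: I_D = (k_n/2)(V_GS − V_t)² with V_GS = V_G − I_D·R_S = 8.98 − 1.2·I_D.
Substituting gives 1.01·I_D² − 12.9·I_D + 35.1 = 0, with roots I_D = 3.93 or 8.87 mA.
The root I_D = 8.87 mA gives V_GS = -1.66 V ≤ V_t, so take I_D = 3.93 mA.
Then V_GS = 4.27 V and V_DS = V_DD − I_D(R_D+R_S) = 20 − 3.93×3.9 = 4.69 V.
Saturation requires V_DS ≥ V_GS − V_t = 2.37 V; 4.69 ≥ 2.37 ✓.

I_D ≈ 3.9 mA, V_DS ≈ 4.7 V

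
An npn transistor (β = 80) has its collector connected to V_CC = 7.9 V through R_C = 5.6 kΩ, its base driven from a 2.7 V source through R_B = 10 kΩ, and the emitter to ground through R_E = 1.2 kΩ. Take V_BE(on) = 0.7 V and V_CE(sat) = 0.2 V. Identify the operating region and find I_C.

saturation; I_C ≈ 1.1 mA

Assume active: I_B = (2.7 − 0.7)/(10 + 81×1.2) = 0.0187 mA, I_C = β·I_B = 1.49 mA.
Then V_CE = 7.9 − 1.49×5.6 − 1.51×1.2 = -2.27 V < 0.2 V — the active assumption fails.
Re-solve with V_CE = 0.2 V. KCL at the emitter: V_E/R_E = (V_BB−0.7−V_E)/R_B + (V_CC−0.2−V_E)/R_C, giving V_E = 1.42 V.
I_C = (V_CC − 0.2 − V_E)/R_C = (7.7 − 1.42)/5.6 = 1.12 mA.
Check: I_B = (2 − 1.42)/10 = 0.0584 mA, and β·I_B = 4.67 mA > I_C, confirming saturation.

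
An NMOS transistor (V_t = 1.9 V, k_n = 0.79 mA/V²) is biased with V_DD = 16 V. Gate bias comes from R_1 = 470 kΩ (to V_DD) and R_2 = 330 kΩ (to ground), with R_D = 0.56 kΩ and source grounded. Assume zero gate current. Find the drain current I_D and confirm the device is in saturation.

I_D ≈ 8.7 mA

V_G = V_DD·R_2/(R_1+R_2) = 16×330/800 = 6.6 V. With the source grounded, V_GS = V_G = 6.6 V.
Assume saturation: I_D = (k_n/2)(V_GS − V_t)² = (0.79/2)×(6.6 − 1.9)² = 0.395×4.7² = 8.73 mA.
V_DS = V_DD − I_D·R_D = 16 − 8.73×0.56 = 11.1 V.
Saturation requires V_DS ≥ V_GS − V_t = 4.7 V; 11.1 ≥ 4.7 ✓.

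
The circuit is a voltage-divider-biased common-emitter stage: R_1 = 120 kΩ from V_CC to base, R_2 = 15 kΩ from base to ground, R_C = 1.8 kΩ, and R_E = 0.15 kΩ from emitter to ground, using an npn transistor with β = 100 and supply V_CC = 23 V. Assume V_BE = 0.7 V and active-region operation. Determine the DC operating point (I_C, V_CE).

Thevenize the base divider: V_Th = V_CC·R_2/(R_1+R_2) = 23×15/135 = 2.56 V, R_Th = R_1‖R_2 = 13.3 kΩ.
Base-emitter loop: V_Th = I_B·R_Th + V_BE + (β+1)I_B·R_E, so I_B = (2.56 − 0.7) / (13.3 + 101×0.15) = 0.0651 mA.
I_C = β·I_B = 100×0.0651 = 6.51 mA, and I_E = (β+1)I_B = 6.58 mA.
V_CE = V_CC − I_C·R_C − I_E·R_E = 23 − 6.51×1.8 − 6.58×0.15 = 10.3 V.
V_CE = 10.3 V > 0.2 V confirms active-region operation.

I_C ≈ 6.5 mA, V_CE ≈ 10 V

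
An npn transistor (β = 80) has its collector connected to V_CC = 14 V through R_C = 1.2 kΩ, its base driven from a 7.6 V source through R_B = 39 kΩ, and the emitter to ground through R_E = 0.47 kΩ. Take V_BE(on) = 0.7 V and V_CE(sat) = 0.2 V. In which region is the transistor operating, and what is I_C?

active; I_C ≈ 7.2 mA

Assume active. Base-emitter loop: I_B = (V_BB − V_BE)/(R_B + (β+1)R_E) = (7.6 − 0.7)/(39 + 81×0.47) = 0.0895 mA.
I_C = β·I_B = 80×0.0895 = 7.16 mA.
V_CE = V_CC − I_C·R_C − I_E·R_E = 14 − 7.16×1.2 − 7.25×0.47 = 2 V > V_CE(sat), so the active-region assumption holds.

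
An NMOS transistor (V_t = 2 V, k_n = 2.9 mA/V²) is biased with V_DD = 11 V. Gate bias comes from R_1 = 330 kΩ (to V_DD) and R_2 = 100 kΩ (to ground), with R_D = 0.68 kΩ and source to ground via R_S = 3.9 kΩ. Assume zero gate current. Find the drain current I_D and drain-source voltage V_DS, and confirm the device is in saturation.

I_D ≈ 0.082 mA, V_DS ≈ 11 V

V_G = V_DD·R_2/(R_1+R_2) = 11×100/430 = 2.56 V.
Assume saturation: I_D = (k_n/2)(V_GS − V_t)² with V_GS = V_G − I_D·R_S = 2.56 − 3.9·I_D.
Substituting gives 22.1·I_D² − 7.31·I_D + 0.452 = 0, with roots I_D = 0.0821 or 0.249 mA.
The root I_D = 0.249 mA gives V_GS = 1.59 V ≤ V_t, so take I_D = 0.0821 mA.
Then V_GS = 2.24 V and V_DS = V_DD − I_D(R_D+R_S) = 11 − 0.0821×4.58 = 10.6 V.
Saturation requires V_DS ≥ V_GS − V_t = 0.238 V; 10.6 ≥ 0.238 ✓.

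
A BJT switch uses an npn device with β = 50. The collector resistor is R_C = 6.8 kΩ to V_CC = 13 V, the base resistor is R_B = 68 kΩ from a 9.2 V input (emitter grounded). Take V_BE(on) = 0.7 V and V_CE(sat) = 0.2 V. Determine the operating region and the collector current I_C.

saturation; I_C ≈ 1.9 mA

Assume active: I_B = (9.2 − 0.7)/68 = 0.125 mA, giving I_C = β·I_B = 6.25 mA.
But then V_CE = 13 − 6.25×6.8 = -29.5 V < V_CE(sat) = 0.2 V — impossible in the active region.
So the transistor is saturated. With V_CE = 0.2 V, I_C = (V_CC − 0.2)/R_C = 12.8/6.8 = 1.88 mA.
Check: β·I_B = 6.25 mA > I_C = 1.88 mA, confirming saturation.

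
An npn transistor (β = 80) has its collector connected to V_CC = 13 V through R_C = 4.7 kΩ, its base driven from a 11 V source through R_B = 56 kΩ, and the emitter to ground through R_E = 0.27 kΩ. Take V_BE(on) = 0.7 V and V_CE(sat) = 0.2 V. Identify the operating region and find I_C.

saturation; I_C ≈ 2.6 mA

Assume active: I_B = (11 − 0.7)/(56 + 81×0.27) = 0.132 mA, I_C = β·I_B = 10.6 mA.
Then V_CE = 13 − 10.6×4.7 − 10.7×0.27 = -39.6 V < 0.2 V — the active assumption fails.
Re-solve with V_CE = 0.2 V. KCL at the emitter: V_E/R_E = (V_BB−0.7−V_E)/R_B + (V_CC−0.2−V_E)/R_C, giving V_E = 0.739 V.
I_C = (V_CC − 0.2 − V_E)/R_C = (12.8 − 0.739)/4.7 = 2.57 mA.
Check: I_B = (10.3 − 0.739)/56 = 0.171 mA, and β·I_B = 13.7 mA > I_C, confirming saturation.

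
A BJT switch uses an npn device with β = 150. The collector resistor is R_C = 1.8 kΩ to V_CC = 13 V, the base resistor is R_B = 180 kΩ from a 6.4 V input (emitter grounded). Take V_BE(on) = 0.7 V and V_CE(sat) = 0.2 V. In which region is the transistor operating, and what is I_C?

active; I_C ≈ 4.8 mA

Assume active. Base-emitter loop: I_B = (V_BB − V_BE)/R_B = (6.4 − 0.7)/180 = 0.0317 mA.
I_C = β·I_B = 150×0.0317 = 4.75 mA.
V_CE = V_CC − I_C·R_C = 13 − 4.75×1.8 = 4.45 V > V_CE(sat), so the active-region assumption holds.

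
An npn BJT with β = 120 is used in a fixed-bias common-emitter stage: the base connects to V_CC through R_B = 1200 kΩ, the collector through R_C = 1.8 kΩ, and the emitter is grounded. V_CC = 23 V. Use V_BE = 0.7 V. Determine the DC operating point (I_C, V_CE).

I_C ≈ 2.2 mA, V_CE ≈ 19 V

Base loop: V_CC = I_B·R_B + V_BE, so I_B = (23 − 0.7)/1200 kΩ = 0.0186 mA.
In the active region I_C = β·I_B = 120 × 0.0186 = 2.23 mA.
Collector loop: V_CE = V_CC − I_C·R_C = 23 − 2.23×1.8 = 19 V.
Since V_CE = 19 V > V_CE(sat) ≈ 0.2 V, the transistor is in the active region as assumed.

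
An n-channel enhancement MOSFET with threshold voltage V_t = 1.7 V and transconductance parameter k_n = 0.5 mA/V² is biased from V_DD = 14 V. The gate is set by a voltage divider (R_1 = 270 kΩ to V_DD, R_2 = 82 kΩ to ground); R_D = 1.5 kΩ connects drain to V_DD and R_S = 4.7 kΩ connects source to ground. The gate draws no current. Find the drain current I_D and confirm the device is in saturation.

I_D ≈ 0.16 mA

V_G = V_DD·R_2/(R_1+R_2) = 14×82/352 = 3.26 V.
Assume saturation: I_D = (k_n/2)(V_GS − V_t)² with V_GS = V_G − I_D·R_S = 3.26 − 4.7·I_D.
Substituting gives 5.52·I_D² − 4.67·I_D + 0.609 = 0, with roots I_D = 0.161 or 0.684 mA.
The root I_D = 0.684 mA gives V_GS = 0.0457 V ≤ V_t, so take I_D = 0.161 mA.
Then V_GS = 2.5 V and V_DS = V_DD − I_D(R_D+R_S) = 14 − 0.161×6.2 = 13 V.
Saturation requires V_DS ≥ V_GS − V_t = 0.803 V; 13 ≥ 0.803 ✓.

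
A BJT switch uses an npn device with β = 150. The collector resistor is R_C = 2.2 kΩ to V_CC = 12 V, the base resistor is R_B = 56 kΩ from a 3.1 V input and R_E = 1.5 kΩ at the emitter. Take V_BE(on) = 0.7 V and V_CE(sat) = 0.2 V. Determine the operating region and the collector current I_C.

active; I_C ≈ 1.3 mA

Assume active. Base-emitter loop: I_B = (V_BB − V_BE)/(R_B + (β+1)R_E) = (3.1 − 0.7)/(56 + 151×1.5) = 0.0085 mA.
I_C = β·I_B = 150×0.0085 = 1.27 mA.
V_CE = V_CC − I_C·R_C − I_E·R_E = 12 − 1.27×2.2 − 1.28×1.5 = 7.27 V > V_CE(sat), so the active-region assumption holds.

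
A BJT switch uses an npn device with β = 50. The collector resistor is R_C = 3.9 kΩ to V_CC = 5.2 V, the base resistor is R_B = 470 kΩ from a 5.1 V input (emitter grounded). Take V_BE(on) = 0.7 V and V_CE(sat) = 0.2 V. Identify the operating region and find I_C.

active; I_C ≈ 0.47 mA

Assume active. Base-emitter loop: I_B = (V_BB − V_BE)/R_B = (5.1 − 0.7)/470 = 0.00936 mA.
I_C = β·I_B = 50×0.00936 = 0.468 mA.
V_CE = V_CC − I_C·R_C = 5.2 − 0.468×3.9 = 3.37 V > V_CE(sat), so the active-region assumption holds.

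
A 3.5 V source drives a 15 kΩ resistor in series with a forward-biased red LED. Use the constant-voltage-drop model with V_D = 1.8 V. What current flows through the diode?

KVL around the loop: 3.5 = V_D + I·R = 1.8 + I × 15 kΩ.
So I = (3.5 − 1.8) / 15 kΩ = 1.7 / 15 = 0.113 mA.

I ≈ 0.11 mA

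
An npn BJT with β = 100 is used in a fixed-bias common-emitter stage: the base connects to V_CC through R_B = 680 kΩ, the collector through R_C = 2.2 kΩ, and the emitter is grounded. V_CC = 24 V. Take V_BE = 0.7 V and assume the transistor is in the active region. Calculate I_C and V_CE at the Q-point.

Base loop: V_CC = I_B·R_B + V_BE, so I_B = (24 − 0.7)/680 kΩ = 0.0343 mA.
In the active region I_C = β·I_B = 100 × 0.0343 = 3.43 mA.
Collector loop: V_CE = V_CC − I_C·R_C = 24 − 3.43×2.2 = 16.5 V.
Since V_CE = 16.5 V > V_CE(sat) ≈ 0.2 V, the transistor is in the active region as assumed.

I_C ≈ 3.4 mA, V_CE ≈ 16 V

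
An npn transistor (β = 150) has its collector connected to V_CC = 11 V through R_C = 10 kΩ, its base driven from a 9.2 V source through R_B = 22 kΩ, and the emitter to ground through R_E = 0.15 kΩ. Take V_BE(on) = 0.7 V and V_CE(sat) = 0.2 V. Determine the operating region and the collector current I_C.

Assume active: I_B = (9.2 − 0.7)/(22 + 151×0.15) = 0.19 mA, I_C = β·I_B = 28.6 mA.
Then V_CE = 11 − 28.6×10 − 28.7×0.15 = -279 V < 0.2 V — the active assumption fails.
Re-solve with V_CE = 0.2 V. KCL at the emitter: V_E/R_E = (V_BB−0.7−V_E)/R_B + (V_CC−0.2−V_E)/R_C, giving V_E = 0.215 V.
I_C = (V_CC − 0.2 − V_E)/R_C = (10.8 − 0.215)/10 = 1.06 mA.
Check: I_B = (8.5 − 0.215)/22 = 0.377 mA, and β·I_B = 56.5 mA > I_C, confirming saturation.

saturation; I_C ≈ 1.1 mA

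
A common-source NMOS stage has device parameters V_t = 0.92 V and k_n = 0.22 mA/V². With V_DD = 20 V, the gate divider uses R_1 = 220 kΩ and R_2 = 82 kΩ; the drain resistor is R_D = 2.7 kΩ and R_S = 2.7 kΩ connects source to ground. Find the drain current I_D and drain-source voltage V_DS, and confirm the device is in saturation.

I_D ≈ 0.72 mA, V_DS ≈ 16 V

V_G = V_DD·R_2/(R_1+R_2) = 20×82/302 = 5.43 V.
Assume saturation: I_D = (k_n/2)(V_GS − V_t)² with V_GS = V_G − I_D·R_S = 5.43 − 2.7·I_D.
Substituting gives 0.802·I_D² − 3.68·I_D + 2.24 = 0, with roots I_D = 0.722 or 3.87 mA.
The root I_D = 3.87 mA gives V_GS = -5.01 V ≤ V_t, so take I_D = 0.722 mA.
Then V_GS = 3.48 V and V_DS = V_DD − I_D(R_D+R_S) = 20 − 0.722×5.4 = 16.1 V.
Saturation requires V_DS ≥ V_GS − V_t = 2.56 V; 16.1 ≥ 2.56 ✓.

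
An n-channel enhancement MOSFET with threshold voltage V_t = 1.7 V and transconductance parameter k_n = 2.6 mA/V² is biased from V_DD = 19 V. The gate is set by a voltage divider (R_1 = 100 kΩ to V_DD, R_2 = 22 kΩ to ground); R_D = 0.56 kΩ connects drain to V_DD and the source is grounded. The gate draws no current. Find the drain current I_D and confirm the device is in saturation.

I_D ≈ 3.9 mA

V_G = V_DD·R_2/(R_1+R_2) = 19×22/122 = 3.43 V. With the source grounded, V_GS = V_G = 3.43 V.
Assume saturation: I_D = (k_n/2)(V_GS − V_t)² = (2.6/2)×(3.43 − 1.7)² = 1.3×1.73² = 3.87 mA.
V_DS = V_DD − I_D·R_D = 19 − 3.87×0.56 = 16.8 V.
Saturation requires V_DS ≥ V_GS − V_t = 1.73 V; 16.8 ≥ 1.73 ✓.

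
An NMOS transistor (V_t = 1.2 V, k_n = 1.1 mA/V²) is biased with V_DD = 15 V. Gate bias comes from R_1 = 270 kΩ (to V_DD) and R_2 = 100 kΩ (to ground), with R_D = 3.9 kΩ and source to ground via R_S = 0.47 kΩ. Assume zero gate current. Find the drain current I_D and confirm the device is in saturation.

V_G = V_DD·R_2/(R_1+R_2) = 15×100/370 = 4.05 V.
Assume saturation: I_D = (k_n/2)(V_GS − V_t)² with V_GS = V_G − I_D·R_S = 4.05 − 0.47·I_D.
Substituting gives 0.121·I_D² − 2.48·I_D + 4.48 = 0, with roots I_D = 2.01 or 18.4 mA.
The root I_D = 18.4 mA gives V_GS = -4.58 V ≤ V_t, so take I_D = 2.01 mA.
Then V_GS = 3.11 V and V_DS = V_DD − I_D(R_D+R_S) = 15 − 2.01×4.37 = 6.23 V.
Saturation requires V_DS ≥ V_GS − V_t = 1.91 V; 6.23 ≥ 1.91 ✓.

I_D ≈ 2 mA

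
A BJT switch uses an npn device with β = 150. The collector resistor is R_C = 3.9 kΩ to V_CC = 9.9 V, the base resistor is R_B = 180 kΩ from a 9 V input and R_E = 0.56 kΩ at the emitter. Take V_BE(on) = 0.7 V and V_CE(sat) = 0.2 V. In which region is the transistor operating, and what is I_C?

saturation; I_C ≈ 2.2 mA

Assume active: I_B = (9 − 0.7)/(180 + 151×0.56) = 0.0314 mA, I_C = β·I_B = 4.71 mA.
Then V_CE = 9.9 − 4.71×3.9 − 4.74×0.56 = -11.1 V < 0.2 V — the active assumption fails.
Re-solve with V_CE = 0.2 V. KCL at the emitter: V_E/R_E = (V_BB−0.7−V_E)/R_B + (V_CC−0.2−V_E)/R_C, giving V_E = 1.24 V.
I_C = (V_CC − 0.2 − V_E)/R_C = (9.7 − 1.24)/3.9 = 2.17 mA.
Check: I_B = (8.3 − 1.24)/180 = 0.0392 mA, and β·I_B = 5.89 mA > I_C, confirming saturation.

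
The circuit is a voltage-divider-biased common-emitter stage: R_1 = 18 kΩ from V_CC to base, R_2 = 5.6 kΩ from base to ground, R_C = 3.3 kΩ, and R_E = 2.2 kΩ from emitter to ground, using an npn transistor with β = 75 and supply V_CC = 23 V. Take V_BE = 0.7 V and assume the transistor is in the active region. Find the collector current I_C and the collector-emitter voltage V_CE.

Thevenize the base divider: V_Th = V_CC·R_2/(R_1+R_2) = 23×5.6/23.6 = 5.46 V, R_Th = R_1‖R_2 = 4.27 kΩ.
Base-emitter loop: V_Th = I_B·R_Th + V_BE + (β+1)I_B·R_E, so I_B = (5.46 − 0.7) / (4.27 + 76×2.2) = 0.0277 mA.
I_C = β·I_B = 75×0.0277 = 2.08 mA, and I_E = (β+1)I_B = 2.11 mA.
V_CE = V_CC − I_C·R_C − I_E·R_E = 23 − 2.08×3.3 − 2.11×2.2 = 11.5 V.
V_CE = 11.5 V > 0.2 V confirms active-region operation.

I_C ≈ 2.1 mA, V_CE ≈ 11 V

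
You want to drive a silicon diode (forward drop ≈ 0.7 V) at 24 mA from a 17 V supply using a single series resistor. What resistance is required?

R ≈ 0.68 kΩ

The resistor drops V_S − V_D = 17 − 0.7 = 16.3 V at 24 mA.
R = 16.3 V / 24 mA = 0.679 kΩ.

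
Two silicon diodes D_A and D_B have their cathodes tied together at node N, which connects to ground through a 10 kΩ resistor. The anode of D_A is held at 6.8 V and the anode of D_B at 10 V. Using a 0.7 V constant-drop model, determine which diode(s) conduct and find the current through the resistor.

Only D_B conducts; I_R ≈ 0.93 mA

Assume both conduct. Then node N would need to be at both 6.8−0.7 = 6.1 V and 10−0.7 = 9.3 V, which is impossible.
Assume only D_B conducts: V_N = 10 − 0.7 = 9.3 V, so I_R = 9.3/10 = 0.93 mA.
Check D_A: its anode-to-cathode voltage is 6.8 − 9.3 = -2.5 V < 0.7 V, so it is off. The assumption is consistent.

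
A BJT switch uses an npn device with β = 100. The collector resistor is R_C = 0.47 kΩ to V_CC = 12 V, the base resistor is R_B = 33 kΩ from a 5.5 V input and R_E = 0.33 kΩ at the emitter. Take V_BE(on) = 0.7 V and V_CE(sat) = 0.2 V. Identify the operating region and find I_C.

active; I_C ≈ 7.2 mA

Assume active. Base-emitter loop: I_B = (V_BB − V_BE)/(R_B + (β+1)R_E) = (5.5 − 0.7)/(33 + 101×0.33) = 0.0724 mA.
I_C = β·I_B = 100×0.0724 = 7.24 mA.
V_CE = V_CC − I_C·R_C − I_E·R_E = 12 − 7.24×0.47 − 7.31×0.33 = 6.19 V > V_CE(sat), so the active-region assumption holds.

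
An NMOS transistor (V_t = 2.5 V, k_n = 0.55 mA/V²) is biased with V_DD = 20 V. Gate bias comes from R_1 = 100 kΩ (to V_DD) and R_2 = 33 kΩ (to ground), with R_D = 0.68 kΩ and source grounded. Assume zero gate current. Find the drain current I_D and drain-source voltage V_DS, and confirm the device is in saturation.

V_G = V_DD·R_2/(R_1+R_2) = 20×33/133 = 4.96 V. With the source grounded, V_GS = V_G = 4.96 V.
Assume saturation: I_D = (k_n/2)(V_GS − V_t)² = (0.55/2)×(4.96 − 2.5)² = 0.275×2.46² = 1.67 mA.
V_DS = V_DD − I_D·R_D = 20 − 1.67×0.68 = 18.9 V.
Saturation requires V_DS ≥ V_GS − V_t = 2.46 V; 18.9 ≥ 2.46 ✓.

I_D ≈ 1.7 mA, V_DS ≈ 19 V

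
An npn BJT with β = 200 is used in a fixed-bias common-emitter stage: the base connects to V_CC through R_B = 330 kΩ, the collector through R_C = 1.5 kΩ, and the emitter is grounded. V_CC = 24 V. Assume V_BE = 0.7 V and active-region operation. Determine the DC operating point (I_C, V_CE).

I_C ≈ 14 mA, V_CE ≈ 2.8 V

Base loop: V_CC = I_B·R_B + V_BE, so I_B = (24 − 0.7)/330 kΩ = 0.0706 mA.
In the active region I_C = β·I_B = 200 × 0.0706 = 14.1 mA.
Collector loop: V_CE = V_CC − I_C·R_C = 24 − 14.1×1.5 = 2.82 V.
Since V_CE = 2.82 V > V_CE(sat) ≈ 0.2 V, the transistor is in the active region as assumed.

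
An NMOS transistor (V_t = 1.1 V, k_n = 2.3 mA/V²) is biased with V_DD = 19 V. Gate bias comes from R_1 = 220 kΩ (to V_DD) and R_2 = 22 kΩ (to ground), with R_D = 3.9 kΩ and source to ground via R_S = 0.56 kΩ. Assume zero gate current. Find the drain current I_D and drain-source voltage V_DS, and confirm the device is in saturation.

I_D ≈ 0.26 mA, V_DS ≈ 18 V

V_G = V_DD·R_2/(R_1+R_2) = 19×22/242 = 1.73 V.
Assume saturation: I_D = (k_n/2)(V_GS − V_t)² with V_GS = V_G − I_D·R_S = 1.73 − 0.56·I_D.
Substituting gives 0.361·I_D² − 1.81·I_D + 0.452 = 0, with roots I_D = 0.264 or 4.75 mA.
The root I_D = 4.75 mA gives V_GS = -0.932 V ≤ V_t, so take I_D = 0.264 mA.
Then V_GS = 1.58 V and V_DS = V_DD − I_D(R_D+R_S) = 19 − 0.264×4.46 = 17.8 V.
Saturation requires V_DS ≥ V_GS − V_t = 0.479 V; 17.8 ≥ 0.479 ✓.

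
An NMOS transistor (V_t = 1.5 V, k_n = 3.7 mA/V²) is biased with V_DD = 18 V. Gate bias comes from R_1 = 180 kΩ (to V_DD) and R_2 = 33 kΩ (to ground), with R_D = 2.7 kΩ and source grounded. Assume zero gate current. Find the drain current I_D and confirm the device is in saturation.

V_G = V_DD·R_2/(R_1+R_2) = 18×33/213 = 2.79 V. With the source grounded, V_GS = V_G = 2.79 V.
Assume saturation: I_D = (k_n/2)(V_GS − V_t)² = (3.7/2)×(2.79 − 1.5)² = 1.85×1.29² = 3.07 mA.
V_DS = V_DD − I_D·R_D = 18 − 3.07×2.7 = 9.7 V.
Saturation requires V_DS ≥ V_GS − V_t = 1.29 V; 9.7 ≥ 1.29 ✓.

I_D ≈ 3.1 mA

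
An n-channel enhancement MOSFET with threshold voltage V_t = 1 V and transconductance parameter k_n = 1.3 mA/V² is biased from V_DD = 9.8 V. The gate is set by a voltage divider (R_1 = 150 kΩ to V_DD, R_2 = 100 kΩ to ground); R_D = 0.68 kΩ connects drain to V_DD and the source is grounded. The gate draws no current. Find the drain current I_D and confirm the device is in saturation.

V_G = V_DD·R_2/(R_1+R_2) = 9.8×100/250 = 3.92 V. With the source grounded, V_GS = V_G = 3.92 V.
Assume saturation: I_D = (k_n/2)(V_GS − V_t)² = (1.3/2)×(3.92 − 1)² = 0.65×2.92² = 5.54 mA.
V_DS = V_DD − I_D·R_D = 9.8 − 5.54×0.68 = 6.03 V.
Saturation requires V_DS ≥ V_GS − V_t = 2.92 V; 6.03 ≥ 2.92 ✓.

I_D ≈ 5.5 mA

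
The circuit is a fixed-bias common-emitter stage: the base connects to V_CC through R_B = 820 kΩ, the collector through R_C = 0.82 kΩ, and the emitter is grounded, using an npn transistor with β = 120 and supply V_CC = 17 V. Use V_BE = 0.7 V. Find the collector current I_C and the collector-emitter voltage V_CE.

I_C ≈ 2.4 mA, V_CE ≈ 15 V

Base loop: V_CC = I_B·R_B + V_BE, so I_B = (17 − 0.7)/820 kΩ = 0.0199 mA.
In the active region I_C = β·I_B = 120 × 0.0199 = 2.39 mA.
Collector loop: V_CE = V_CC − I_C·R_C = 17 − 2.39×0.82 = 15 V.
Since V_CE = 15 V > V_CE(sat) ≈ 0.2 V, the transistor is in the active region as assumed.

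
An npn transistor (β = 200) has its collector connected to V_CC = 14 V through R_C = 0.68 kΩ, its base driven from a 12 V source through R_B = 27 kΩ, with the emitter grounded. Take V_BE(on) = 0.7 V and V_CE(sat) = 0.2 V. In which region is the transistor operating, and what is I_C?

saturation; I_C ≈ 20 mA

Assume active: I_B = (12 − 0.7)/27 = 0.419 mA, giving I_C = β·I_B = 83.7 mA.
But then V_CE = 14 − 83.7×0.68 = -42.9 V < V_CE(sat) = 0.2 V — impossible in the active region.
So the transistor is saturated. With V_CE = 0.2 V, I_C = (V_CC − 0.2)/R_C = 13.8/0.68 = 20.3 mA.
Check: β·I_B = 83.7 mA > I_C = 20.3 mA, confirming saturation.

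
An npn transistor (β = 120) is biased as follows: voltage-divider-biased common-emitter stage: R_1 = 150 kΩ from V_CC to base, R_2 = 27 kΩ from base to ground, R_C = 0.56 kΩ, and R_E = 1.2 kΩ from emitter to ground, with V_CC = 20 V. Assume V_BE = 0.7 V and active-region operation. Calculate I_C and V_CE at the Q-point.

Thevenize the base divider: V_Th = V_CC·R_2/(R_1+R_2) = 20×27/177 = 3.05 V, R_Th = R_1‖R_2 = 22.9 kΩ.
Base-emitter loop: V_Th = I_B·R_Th + V_BE + (β+1)I_B·R_E, so I_B = (3.05 − 0.7) / (22.9 + 121×1.2) = 0.014 mA.
I_C = β·I_B = 120×0.014 = 1.68 mA, and I_E = (β+1)I_B = 1.69 mA.
V_CE = V_CC − I_C·R_C − I_E·R_E = 20 − 1.68×0.56 − 1.69×1.2 = 17 V.
V_CE = 17 V > 0.2 V confirms active-region operation.

I_C ≈ 1.7 mA, V_CE ≈ 17 V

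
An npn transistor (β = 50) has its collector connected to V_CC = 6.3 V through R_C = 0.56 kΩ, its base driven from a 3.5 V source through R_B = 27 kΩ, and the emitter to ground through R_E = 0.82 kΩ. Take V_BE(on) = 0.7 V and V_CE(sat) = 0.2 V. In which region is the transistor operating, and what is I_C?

active; I_C ≈ 2 mA

Assume active. Base-emitter loop: I_B = (V_BB − V_BE)/(R_B + (β+1)R_E) = (3.5 − 0.7)/(27 + 51×0.82) = 0.0407 mA.
I_C = β·I_B = 50×0.0407 = 2.03 mA.
V_CE = V_CC − I_C·R_C − I_E·R_E = 6.3 − 2.03×0.56 − 2.07×0.82 = 3.46 V > V_CE(sat), so the active-region assumption holds.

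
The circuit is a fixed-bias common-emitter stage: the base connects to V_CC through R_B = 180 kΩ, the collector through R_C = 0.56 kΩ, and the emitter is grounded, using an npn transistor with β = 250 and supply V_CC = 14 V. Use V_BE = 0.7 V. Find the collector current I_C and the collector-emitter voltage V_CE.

Base loop: V_CC = I_B·R_B + V_BE, so I_B = (14 − 0.7)/180 kΩ = 0.0739 mA.
In the active region I_C = β·I_B = 250 × 0.0739 = 18.5 mA.
Collector loop: V_CE = V_CC − I_C·R_C = 14 − 18.5×0.56 = 3.66 V.
Since V_CE = 3.66 V > V_CE(sat) ≈ 0.2 V, the transistor is in the active region as assumed.

I_C ≈ 18 mA, V_CE ≈ 3.7 V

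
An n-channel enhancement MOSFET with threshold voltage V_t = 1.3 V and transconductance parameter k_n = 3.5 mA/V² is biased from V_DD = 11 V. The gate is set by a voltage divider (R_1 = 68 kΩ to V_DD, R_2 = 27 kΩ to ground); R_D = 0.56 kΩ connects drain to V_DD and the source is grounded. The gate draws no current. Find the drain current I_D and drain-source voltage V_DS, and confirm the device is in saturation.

V_G = V_DD·R_2/(R_1+R_2) = 11×27/95 = 3.13 V. With the source grounded, V_GS = V_G = 3.13 V.
Assume saturation: I_D = (k_n/2)(V_GS − V_t)² = (3.5/2)×(3.13 − 1.3)² = 1.75×1.83² = 5.84 mA.
V_DS = V_DD − I_D·R_D = 11 − 5.84×0.56 = 7.73 V.
Saturation requires V_DS ≥ V_GS − V_t = 1.83 V; 7.73 ≥ 1.83 ✓.

I_D ≈ 5.8 mA, V_DS ≈ 7.7 V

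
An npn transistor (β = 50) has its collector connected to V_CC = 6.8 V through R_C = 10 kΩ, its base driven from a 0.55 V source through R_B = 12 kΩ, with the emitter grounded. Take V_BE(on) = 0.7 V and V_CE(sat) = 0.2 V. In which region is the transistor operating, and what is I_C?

cutoff; I_C ≈ 0

V_BB = 0.55 V ≤ V_BE(on) = 0.7 V, so the base-emitter junction is not forward biased.
The transistor is in cutoff: I_B = I_C = 0.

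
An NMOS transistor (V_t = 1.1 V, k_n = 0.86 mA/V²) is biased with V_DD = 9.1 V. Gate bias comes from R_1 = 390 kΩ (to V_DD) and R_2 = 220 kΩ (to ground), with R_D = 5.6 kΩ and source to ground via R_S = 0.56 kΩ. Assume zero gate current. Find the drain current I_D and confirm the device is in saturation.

I_D ≈ 1.1 mA

V_G = V_DD·R_2/(R_1+R_2) = 9.1×220/610 = 3.28 V.
Assume saturation: I_D = (k_n/2)(V_GS − V_t)² with V_GS = V_G − I_D·R_S = 3.28 − 0.56·I_D.
Substituting gives 0.135·I_D² − 2.05·I_D + 2.05 = 0, with roots I_D = 1.07 or 14.1 mA.
The root I_D = 14.1 mA gives V_GS = -4.63 V ≤ V_t, so take I_D = 1.07 mA.
Then V_GS = 2.68 V and V_DS = V_DD − I_D(R_D+R_S) = 9.1 − 1.07×6.16 = 2.48 V.
Saturation requires V_DS ≥ V_GS − V_t = 1.58 V; 2.48 ≥ 1.58 ✓.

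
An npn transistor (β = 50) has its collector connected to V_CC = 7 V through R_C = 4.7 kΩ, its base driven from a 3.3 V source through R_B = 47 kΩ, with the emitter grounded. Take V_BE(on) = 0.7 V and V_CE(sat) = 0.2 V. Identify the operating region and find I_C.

saturation; I_C ≈ 1.4 mA

Assume active: I_B = (3.3 − 0.7)/47 = 0.0553 mA, giving I_C = β·I_B = 2.77 mA.
But then V_CE = 7 − 2.77×4.7 = -6 V < V_CE(sat) = 0.2 V — impossible in the active region.
So the transistor is saturated. With V_CE = 0.2 V, I_C = (V_CC − 0.2)/R_C = 6.8/4.7 = 1.45 mA.
Check: β·I_B = 2.77 mA > I_C = 1.45 mA, confirming saturation.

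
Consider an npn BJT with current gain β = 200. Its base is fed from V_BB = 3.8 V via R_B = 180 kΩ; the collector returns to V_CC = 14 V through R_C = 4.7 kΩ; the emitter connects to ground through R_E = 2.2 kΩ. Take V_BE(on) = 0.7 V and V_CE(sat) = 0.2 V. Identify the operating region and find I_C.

active; I_C ≈ 1 mA

Assume active. Base-emitter loop: I_B = (V_BB − V_BE)/(R_B + (β+1)R_E) = (3.8 − 0.7)/(180 + 201×2.2) = 0.00498 mA.
I_C = β·I_B = 200×0.00498 = 0.996 mA.
V_CE = V_CC − I_C·R_C − I_E·R_E = 14 − 0.996×4.7 − 1×2.2 = 7.11 V > V_CE(sat), so the active-region assumption holds.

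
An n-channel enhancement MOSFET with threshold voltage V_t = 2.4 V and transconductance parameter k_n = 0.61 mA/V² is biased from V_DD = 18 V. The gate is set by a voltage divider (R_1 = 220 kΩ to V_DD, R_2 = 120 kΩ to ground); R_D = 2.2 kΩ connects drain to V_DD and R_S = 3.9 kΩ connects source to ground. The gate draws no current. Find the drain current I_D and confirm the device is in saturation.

I_D ≈ 0.64 mA

V_G = V_DD·R_2/(R_1+R_2) = 18×120/340 = 6.35 V.
Assume saturation: I_D = (k_n/2)(V_GS − V_t)² with V_GS = V_G − I_D·R_S = 6.35 − 3.9·I_D.
Substituting gives 4.64·I_D² − 10.4·I_D + 4.77 = 0, with roots I_D = 0.642 or 1.6 mA.
The root I_D = 1.6 mA gives V_GS = 0.109 V ≤ V_t, so take I_D = 0.642 mA.
Then V_GS = 3.85 V and V_DS = V_DD − I_D(R_D+R_S) = 18 − 0.642×6.1 = 14.1 V.
Saturation requires V_DS ≥ V_GS − V_t = 1.45 V; 14.1 ≥ 1.45 ✓.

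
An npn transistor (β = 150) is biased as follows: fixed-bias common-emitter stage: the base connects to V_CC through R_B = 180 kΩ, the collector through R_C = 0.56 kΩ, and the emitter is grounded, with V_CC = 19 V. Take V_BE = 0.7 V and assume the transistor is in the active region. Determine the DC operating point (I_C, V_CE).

Base loop: V_CC = I_B·R_B + V_BE, so I_B = (19 − 0.7)/180 kΩ = 0.102 mA.
In the active region I_C = β·I_B = 150 × 0.102 = 15.2 mA.
Collector loop: V_CE = V_CC − I_C·R_C = 19 − 15.2×0.56 = 10.5 V.
Since V_CE = 10.5 V > V_CE(sat) ≈ 0.2 V, the transistor is in the active region as assumed.

I_C ≈ 15 mA, V_CE ≈ 10 V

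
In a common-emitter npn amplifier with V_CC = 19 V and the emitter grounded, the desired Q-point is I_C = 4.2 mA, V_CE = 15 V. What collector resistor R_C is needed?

Collector loop: V_CC = I_C·R_C + V_CE.
R_C = (V_CC − V_CE)/I_C = (19 − 15)/4.2 = 0.952 kΩ.

R_C ≈ 0.95 kΩ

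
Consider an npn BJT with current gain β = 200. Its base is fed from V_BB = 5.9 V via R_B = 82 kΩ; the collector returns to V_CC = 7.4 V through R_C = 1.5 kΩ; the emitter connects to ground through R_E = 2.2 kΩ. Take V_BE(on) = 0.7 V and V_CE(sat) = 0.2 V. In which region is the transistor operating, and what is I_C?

saturation; I_C ≈ 1.9 mA

Assume active: I_B = (5.9 − 0.7)/(82 + 201×2.2) = 0.00992 mA, I_C = β·I_B = 1.98 mA.
Then V_CE = 7.4 − 1.98×1.5 − 1.99×2.2 = 0.0375 V < 0.2 V — the active assumption fails.
Re-solve with V_CE = 0.2 V. KCL at the emitter: V_E/R_E = (V_BB−0.7−V_E)/R_B + (V_CC−0.2−V_E)/R_C, giving V_E = 4.29 V.
I_C = (V_CC − 0.2 − V_E)/R_C = (7.2 − 4.29)/1.5 = 1.94 mA.
Check: I_B = (5.2 − 4.29)/82 = 0.0111 mA, and β·I_B = 2.22 mA > I_C, confirming saturation.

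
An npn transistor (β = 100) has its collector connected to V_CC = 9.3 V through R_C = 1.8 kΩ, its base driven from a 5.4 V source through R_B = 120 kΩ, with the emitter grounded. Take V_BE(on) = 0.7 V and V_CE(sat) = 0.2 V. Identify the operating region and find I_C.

Assume active. Base-emitter loop: I_B = (V_BB − V_BE)/R_B = (5.4 − 0.7)/120 = 0.0392 mA.
I_C = β·I_B = 100×0.0392 = 3.92 mA.
V_CE = V_CC − I_C·R_C = 9.3 − 3.92×1.8 = 2.25 V > V_CE(sat), so the active-region assumption holds.

active; I_C ≈ 3.9 mA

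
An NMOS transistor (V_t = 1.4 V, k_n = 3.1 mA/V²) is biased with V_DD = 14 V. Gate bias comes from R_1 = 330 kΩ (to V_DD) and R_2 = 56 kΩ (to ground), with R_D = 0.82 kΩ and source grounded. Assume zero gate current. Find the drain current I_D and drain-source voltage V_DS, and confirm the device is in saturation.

I_D ≈ 0.62 mA, V_DS ≈ 13 V

V_G = V_DD·R_2/(R_1+R_2) = 14×56/386 = 2.03 V. With the source grounded, V_GS = V_G = 2.03 V.
Assume saturation: I_D = (k_n/2)(V_GS − V_t)² = (3.1/2)×(2.03 − 1.4)² = 1.55×0.631² = 0.617 mA.
V_DS = V_DD − I_D·R_D = 14 − 0.617×0.82 = 13.5 V.
Saturation requires V_DS ≥ V_GS − V_t = 0.631 V; 13.5 ≥ 0.631 ✓.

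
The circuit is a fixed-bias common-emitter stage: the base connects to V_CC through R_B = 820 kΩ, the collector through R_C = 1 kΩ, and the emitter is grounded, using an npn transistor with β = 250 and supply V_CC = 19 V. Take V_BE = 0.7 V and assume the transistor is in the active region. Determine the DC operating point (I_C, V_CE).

Base loop: V_CC = I_B·R_B + V_BE, so I_B = (19 − 0.7)/820 kΩ = 0.0223 mA.
In the active region I_C = β·I_B = 250 × 0.0223 = 5.58 mA.
Collector loop: V_CE = V_CC − I_C·R_C = 19 − 5.58×1 = 13.4 V.
Since V_CE = 13.4 V > V_CE(sat) ≈ 0.2 V, the transistor is in the active region as assumed.

I_C ≈ 5.6 mA, V_CE ≈ 13 V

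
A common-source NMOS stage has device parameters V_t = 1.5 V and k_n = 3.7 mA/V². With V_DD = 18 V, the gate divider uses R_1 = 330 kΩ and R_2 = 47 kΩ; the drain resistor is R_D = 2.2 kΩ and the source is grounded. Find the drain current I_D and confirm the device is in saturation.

I_D ≈ 1 mA

V_G = V_DD·R_2/(R_1+R_2) = 18×47/377 = 2.24 V. With the source grounded, V_GS = V_G = 2.24 V.
Assume saturation: I_D = (k_n/2)(V_GS − V_t)² = (3.7/2)×(2.24 − 1.5)² = 1.85×0.744² = 1.02 mA.
V_DS = V_DD − I_D·R_D = 18 − 1.02×2.2 = 15.7 V.
Saturation requires V_DS ≥ V_GS − V_t = 0.744 V; 15.7 ≥ 0.744 ✓.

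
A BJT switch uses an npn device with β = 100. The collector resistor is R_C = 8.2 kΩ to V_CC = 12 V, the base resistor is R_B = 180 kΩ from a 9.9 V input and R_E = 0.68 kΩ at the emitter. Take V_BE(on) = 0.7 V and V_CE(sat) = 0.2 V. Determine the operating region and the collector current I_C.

Assume active: I_B = (9.9 − 0.7)/(180 + 101×0.68) = 0.037 mA, I_C = β·I_B = 3.7 mA.
Then V_CE = 12 − 3.7×8.2 − 3.74×0.68 = -20.9 V < 0.2 V — the active assumption fails.
Re-solve with V_CE = 0.2 V. KCL at the emitter: V_E/R_E = (V_BB−0.7−V_E)/R_B + (V_CC−0.2−V_E)/R_C, giving V_E = 0.932 V.
I_C = (V_CC − 0.2 − V_E)/R_C = (11.8 − 0.932)/8.2 = 1.33 mA.
Check: I_B = (9.2 − 0.932)/180 = 0.0459 mA, and β·I_B = 4.59 mA > I_C, confirming saturation.

saturation; I_C ≈ 1.3 mA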